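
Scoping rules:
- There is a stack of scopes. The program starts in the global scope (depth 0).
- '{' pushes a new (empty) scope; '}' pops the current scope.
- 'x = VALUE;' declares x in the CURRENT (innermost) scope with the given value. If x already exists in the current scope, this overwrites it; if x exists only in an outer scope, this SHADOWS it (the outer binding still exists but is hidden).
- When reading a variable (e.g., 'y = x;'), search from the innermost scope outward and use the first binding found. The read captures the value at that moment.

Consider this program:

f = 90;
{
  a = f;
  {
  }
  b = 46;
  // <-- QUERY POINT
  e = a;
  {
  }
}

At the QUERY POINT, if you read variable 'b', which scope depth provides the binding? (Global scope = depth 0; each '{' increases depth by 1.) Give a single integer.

Step 1: declare f=90 at depth 0
Step 2: enter scope (depth=1)
Step 3: declare a=(read f)=90 at depth 1
Step 4: enter scope (depth=2)
Step 5: exit scope (depth=1)
Step 6: declare b=46 at depth 1
Visible at query point: a=90 b=46 f=90

Answer: 1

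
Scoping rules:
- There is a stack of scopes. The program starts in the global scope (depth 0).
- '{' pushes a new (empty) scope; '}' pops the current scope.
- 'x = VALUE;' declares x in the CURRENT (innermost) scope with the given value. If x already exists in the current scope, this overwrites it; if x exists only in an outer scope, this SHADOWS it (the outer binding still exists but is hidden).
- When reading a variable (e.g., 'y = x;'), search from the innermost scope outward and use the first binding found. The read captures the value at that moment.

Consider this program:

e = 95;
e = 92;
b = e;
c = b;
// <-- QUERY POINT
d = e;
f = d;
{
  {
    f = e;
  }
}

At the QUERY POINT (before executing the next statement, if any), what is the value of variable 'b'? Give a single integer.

Step 1: declare e=95 at depth 0
Step 2: declare e=92 at depth 0
Step 3: declare b=(read e)=92 at depth 0
Step 4: declare c=(read b)=92 at depth 0
Visible at query point: b=92 c=92 e=92

Answer: 92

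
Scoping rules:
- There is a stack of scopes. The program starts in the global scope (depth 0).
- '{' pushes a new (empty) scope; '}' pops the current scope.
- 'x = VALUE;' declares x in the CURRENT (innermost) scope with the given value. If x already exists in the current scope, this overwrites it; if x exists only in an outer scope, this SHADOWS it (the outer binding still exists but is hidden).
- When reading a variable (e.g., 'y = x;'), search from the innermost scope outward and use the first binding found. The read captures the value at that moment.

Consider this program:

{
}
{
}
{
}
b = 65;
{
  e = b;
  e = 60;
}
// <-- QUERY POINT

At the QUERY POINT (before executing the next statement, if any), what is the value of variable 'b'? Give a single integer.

Step 1: enter scope (depth=1)
Step 2: exit scope (depth=0)
Step 3: enter scope (depth=1)
Step 4: exit scope (depth=0)
Step 5: enter scope (depth=1)
Step 6: exit scope (depth=0)
Step 7: declare b=65 at depth 0
Step 8: enter scope (depth=1)
Step 9: declare e=(read b)=65 at depth 1
Step 10: declare e=60 at depth 1
Step 11: exit scope (depth=0)
Visible at query point: b=65

Answer: 65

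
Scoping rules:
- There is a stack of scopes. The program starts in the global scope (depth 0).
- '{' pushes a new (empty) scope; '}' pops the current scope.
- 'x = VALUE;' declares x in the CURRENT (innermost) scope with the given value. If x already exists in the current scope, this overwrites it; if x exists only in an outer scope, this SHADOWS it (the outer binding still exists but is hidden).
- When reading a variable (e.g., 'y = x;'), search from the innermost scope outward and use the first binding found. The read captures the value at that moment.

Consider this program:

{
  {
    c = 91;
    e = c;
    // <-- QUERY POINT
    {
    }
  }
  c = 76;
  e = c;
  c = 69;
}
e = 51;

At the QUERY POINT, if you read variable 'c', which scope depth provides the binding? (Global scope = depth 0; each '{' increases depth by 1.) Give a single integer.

Answer: 2

Derivation:
Step 1: enter scope (depth=1)
Step 2: enter scope (depth=2)
Step 3: declare c=91 at depth 2
Step 4: declare e=(read c)=91 at depth 2
Visible at query point: c=91 e=91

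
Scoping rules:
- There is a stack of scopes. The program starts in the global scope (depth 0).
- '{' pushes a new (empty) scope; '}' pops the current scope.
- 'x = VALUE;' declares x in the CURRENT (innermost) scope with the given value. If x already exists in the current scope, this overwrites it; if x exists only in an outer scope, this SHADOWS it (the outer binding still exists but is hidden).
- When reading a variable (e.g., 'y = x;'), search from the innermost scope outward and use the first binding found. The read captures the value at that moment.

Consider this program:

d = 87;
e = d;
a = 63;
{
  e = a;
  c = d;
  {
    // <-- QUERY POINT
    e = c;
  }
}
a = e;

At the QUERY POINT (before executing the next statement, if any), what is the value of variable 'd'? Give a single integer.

Step 1: declare d=87 at depth 0
Step 2: declare e=(read d)=87 at depth 0
Step 3: declare a=63 at depth 0
Step 4: enter scope (depth=1)
Step 5: declare e=(read a)=63 at depth 1
Step 6: declare c=(read d)=87 at depth 1
Step 7: enter scope (depth=2)
Visible at query point: a=63 c=87 d=87 e=63

Answer: 87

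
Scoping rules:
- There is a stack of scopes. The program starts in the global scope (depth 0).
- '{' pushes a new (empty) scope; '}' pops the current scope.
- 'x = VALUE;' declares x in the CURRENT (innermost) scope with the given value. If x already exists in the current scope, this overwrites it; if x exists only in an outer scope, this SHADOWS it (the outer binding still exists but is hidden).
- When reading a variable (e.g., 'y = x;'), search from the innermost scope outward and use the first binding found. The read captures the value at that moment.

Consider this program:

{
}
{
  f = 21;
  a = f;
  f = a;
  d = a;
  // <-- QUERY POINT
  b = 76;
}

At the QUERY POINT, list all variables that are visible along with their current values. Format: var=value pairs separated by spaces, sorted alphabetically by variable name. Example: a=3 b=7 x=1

Step 1: enter scope (depth=1)
Step 2: exit scope (depth=0)
Step 3: enter scope (depth=1)
Step 4: declare f=21 at depth 1
Step 5: declare a=(read f)=21 at depth 1
Step 6: declare f=(read a)=21 at depth 1
Step 7: declare d=(read a)=21 at depth 1
Visible at query point: a=21 d=21 f=21

Answer: a=21 d=21 f=21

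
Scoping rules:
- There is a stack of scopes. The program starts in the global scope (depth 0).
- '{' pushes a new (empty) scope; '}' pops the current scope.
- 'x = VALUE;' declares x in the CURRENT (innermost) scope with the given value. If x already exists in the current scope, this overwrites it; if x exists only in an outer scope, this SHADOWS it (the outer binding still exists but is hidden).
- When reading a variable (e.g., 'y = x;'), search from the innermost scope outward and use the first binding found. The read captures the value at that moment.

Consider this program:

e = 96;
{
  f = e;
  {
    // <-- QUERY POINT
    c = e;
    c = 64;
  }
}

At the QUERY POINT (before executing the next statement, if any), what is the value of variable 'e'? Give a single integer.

Step 1: declare e=96 at depth 0
Step 2: enter scope (depth=1)
Step 3: declare f=(read e)=96 at depth 1
Step 4: enter scope (depth=2)
Visible at query point: e=96 f=96

Answer: 96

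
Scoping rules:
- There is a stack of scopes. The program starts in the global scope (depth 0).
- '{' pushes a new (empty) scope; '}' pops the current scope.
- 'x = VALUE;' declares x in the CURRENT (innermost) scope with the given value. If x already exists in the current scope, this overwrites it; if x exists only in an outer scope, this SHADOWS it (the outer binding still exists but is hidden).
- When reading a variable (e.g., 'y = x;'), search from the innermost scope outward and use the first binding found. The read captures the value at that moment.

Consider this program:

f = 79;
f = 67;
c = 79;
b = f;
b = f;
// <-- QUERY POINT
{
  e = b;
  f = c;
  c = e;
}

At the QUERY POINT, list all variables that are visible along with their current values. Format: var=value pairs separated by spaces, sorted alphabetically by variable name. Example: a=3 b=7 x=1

Step 1: declare f=79 at depth 0
Step 2: declare f=67 at depth 0
Step 3: declare c=79 at depth 0
Step 4: declare b=(read f)=67 at depth 0
Step 5: declare b=(read f)=67 at depth 0
Visible at query point: b=67 c=79 f=67

Answer: b=67 c=79 f=67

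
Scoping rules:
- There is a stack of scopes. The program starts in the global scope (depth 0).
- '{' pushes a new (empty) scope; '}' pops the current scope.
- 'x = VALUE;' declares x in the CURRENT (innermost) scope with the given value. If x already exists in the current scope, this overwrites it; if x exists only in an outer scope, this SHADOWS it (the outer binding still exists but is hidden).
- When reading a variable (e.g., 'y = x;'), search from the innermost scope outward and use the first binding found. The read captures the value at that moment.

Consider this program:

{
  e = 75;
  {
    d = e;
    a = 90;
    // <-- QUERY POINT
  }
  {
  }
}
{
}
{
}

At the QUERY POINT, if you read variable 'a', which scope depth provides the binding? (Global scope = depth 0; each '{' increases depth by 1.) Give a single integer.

Step 1: enter scope (depth=1)
Step 2: declare e=75 at depth 1
Step 3: enter scope (depth=2)
Step 4: declare d=(read e)=75 at depth 2
Step 5: declare a=90 at depth 2
Visible at query point: a=90 d=75 e=75

Answer: 2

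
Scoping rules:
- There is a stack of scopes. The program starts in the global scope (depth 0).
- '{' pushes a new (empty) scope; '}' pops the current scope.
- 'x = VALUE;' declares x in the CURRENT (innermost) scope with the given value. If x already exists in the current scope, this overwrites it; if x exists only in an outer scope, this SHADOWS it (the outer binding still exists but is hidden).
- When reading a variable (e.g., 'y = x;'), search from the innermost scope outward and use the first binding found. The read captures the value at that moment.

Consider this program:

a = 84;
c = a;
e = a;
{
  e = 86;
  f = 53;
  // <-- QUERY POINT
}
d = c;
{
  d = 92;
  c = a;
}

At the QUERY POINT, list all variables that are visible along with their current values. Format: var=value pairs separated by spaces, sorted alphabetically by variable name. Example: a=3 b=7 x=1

Step 1: declare a=84 at depth 0
Step 2: declare c=(read a)=84 at depth 0
Step 3: declare e=(read a)=84 at depth 0
Step 4: enter scope (depth=1)
Step 5: declare e=86 at depth 1
Step 6: declare f=53 at depth 1
Visible at query point: a=84 c=84 e=86 f=53

Answer: a=84 c=84 e=86 f=53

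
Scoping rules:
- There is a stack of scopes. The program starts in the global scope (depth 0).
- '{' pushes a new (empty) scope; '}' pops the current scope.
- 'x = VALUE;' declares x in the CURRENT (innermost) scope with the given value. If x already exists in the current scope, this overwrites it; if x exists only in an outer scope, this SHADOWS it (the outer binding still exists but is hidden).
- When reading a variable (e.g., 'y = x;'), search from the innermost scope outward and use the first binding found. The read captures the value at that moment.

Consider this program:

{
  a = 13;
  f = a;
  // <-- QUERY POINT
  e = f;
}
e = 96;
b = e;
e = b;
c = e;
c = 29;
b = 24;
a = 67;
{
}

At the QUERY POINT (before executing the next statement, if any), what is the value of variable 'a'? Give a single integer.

Step 1: enter scope (depth=1)
Step 2: declare a=13 at depth 1
Step 3: declare f=(read a)=13 at depth 1
Visible at query point: a=13 f=13

Answer: 13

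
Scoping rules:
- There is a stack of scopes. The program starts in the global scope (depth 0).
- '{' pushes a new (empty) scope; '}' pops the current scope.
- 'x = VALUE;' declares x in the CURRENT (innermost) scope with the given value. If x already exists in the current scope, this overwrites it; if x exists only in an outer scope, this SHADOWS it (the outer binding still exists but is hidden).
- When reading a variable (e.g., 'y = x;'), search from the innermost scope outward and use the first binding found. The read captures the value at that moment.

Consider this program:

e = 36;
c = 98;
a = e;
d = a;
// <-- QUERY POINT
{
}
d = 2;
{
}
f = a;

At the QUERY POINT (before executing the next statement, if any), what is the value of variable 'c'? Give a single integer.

Step 1: declare e=36 at depth 0
Step 2: declare c=98 at depth 0
Step 3: declare a=(read e)=36 at depth 0
Step 4: declare d=(read a)=36 at depth 0
Visible at query point: a=36 c=98 d=36 e=36

Answer: 98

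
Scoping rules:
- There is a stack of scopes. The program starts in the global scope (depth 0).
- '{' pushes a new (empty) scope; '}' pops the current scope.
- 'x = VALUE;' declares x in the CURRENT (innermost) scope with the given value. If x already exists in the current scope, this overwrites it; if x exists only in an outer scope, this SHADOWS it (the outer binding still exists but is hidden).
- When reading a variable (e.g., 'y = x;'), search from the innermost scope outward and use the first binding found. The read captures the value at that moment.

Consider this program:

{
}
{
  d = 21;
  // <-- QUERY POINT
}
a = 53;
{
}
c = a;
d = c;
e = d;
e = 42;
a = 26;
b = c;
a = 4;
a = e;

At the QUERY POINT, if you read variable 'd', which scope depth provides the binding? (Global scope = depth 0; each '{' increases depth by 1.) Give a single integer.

Step 1: enter scope (depth=1)
Step 2: exit scope (depth=0)
Step 3: enter scope (depth=1)
Step 4: declare d=21 at depth 1
Visible at query point: d=21

Answer: 1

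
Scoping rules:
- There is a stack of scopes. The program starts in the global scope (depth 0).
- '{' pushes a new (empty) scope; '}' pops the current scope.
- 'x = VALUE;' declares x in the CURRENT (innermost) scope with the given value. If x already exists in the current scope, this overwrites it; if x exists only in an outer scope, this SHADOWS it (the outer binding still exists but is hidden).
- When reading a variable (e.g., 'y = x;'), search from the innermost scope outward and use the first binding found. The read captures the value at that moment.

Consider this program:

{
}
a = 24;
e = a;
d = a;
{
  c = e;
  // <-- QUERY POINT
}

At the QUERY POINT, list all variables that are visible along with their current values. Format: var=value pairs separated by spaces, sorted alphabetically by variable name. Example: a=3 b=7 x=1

Answer: a=24 c=24 d=24 e=24

Derivation:
Step 1: enter scope (depth=1)
Step 2: exit scope (depth=0)
Step 3: declare a=24 at depth 0
Step 4: declare e=(read a)=24 at depth 0
Step 5: declare d=(read a)=24 at depth 0
Step 6: enter scope (depth=1)
Step 7: declare c=(read e)=24 at depth 1
Visible at query point: a=24 c=24 d=24 e=24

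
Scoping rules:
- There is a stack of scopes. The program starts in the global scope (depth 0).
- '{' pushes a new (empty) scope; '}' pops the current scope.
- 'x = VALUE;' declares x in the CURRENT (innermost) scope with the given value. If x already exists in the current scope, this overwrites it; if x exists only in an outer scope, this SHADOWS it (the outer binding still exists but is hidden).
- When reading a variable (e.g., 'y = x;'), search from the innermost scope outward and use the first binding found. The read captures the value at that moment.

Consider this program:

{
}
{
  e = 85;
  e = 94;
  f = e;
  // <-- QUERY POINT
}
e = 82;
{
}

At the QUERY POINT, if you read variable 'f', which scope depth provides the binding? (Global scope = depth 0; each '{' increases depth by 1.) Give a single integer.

Answer: 1

Derivation:
Step 1: enter scope (depth=1)
Step 2: exit scope (depth=0)
Step 3: enter scope (depth=1)
Step 4: declare e=85 at depth 1
Step 5: declare e=94 at depth 1
Step 6: declare f=(read e)=94 at depth 1
Visible at query point: e=94 f=94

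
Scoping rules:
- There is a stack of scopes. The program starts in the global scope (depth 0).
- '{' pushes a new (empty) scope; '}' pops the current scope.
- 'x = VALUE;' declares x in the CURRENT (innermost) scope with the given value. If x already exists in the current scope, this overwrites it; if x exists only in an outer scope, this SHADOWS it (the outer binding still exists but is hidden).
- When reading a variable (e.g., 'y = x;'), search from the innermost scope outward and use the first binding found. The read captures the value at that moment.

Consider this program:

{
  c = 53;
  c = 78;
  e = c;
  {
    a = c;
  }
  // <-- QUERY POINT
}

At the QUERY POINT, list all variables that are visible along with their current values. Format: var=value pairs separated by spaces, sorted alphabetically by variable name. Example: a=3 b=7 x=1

Answer: c=78 e=78

Derivation:
Step 1: enter scope (depth=1)
Step 2: declare c=53 at depth 1
Step 3: declare c=78 at depth 1
Step 4: declare e=(read c)=78 at depth 1
Step 5: enter scope (depth=2)
Step 6: declare a=(read c)=78 at depth 2
Step 7: exit scope (depth=1)
Visible at query point: c=78 e=78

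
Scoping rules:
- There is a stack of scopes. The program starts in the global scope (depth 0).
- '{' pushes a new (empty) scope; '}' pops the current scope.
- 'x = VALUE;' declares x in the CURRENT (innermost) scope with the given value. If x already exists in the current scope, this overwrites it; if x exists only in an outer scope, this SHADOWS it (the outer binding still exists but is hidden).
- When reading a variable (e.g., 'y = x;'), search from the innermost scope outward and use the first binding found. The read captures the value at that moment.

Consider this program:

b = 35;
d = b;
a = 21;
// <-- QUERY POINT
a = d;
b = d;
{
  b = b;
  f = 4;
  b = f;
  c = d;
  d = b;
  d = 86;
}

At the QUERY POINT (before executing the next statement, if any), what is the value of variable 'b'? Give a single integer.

Answer: 35

Derivation:
Step 1: declare b=35 at depth 0
Step 2: declare d=(read b)=35 at depth 0
Step 3: declare a=21 at depth 0
Visible at query point: a=21 b=35 d=35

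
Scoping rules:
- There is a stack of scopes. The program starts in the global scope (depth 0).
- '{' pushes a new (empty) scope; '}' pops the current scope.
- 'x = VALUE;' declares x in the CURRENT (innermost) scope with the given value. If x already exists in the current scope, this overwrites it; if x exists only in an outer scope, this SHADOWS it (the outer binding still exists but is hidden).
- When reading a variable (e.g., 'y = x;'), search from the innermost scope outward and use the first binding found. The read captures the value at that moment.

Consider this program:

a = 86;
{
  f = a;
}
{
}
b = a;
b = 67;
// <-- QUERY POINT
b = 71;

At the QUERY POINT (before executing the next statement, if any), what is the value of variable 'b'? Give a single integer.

Answer: 67

Derivation:
Step 1: declare a=86 at depth 0
Step 2: enter scope (depth=1)
Step 3: declare f=(read a)=86 at depth 1
Step 4: exit scope (depth=0)
Step 5: enter scope (depth=1)
Step 6: exit scope (depth=0)
Step 7: declare b=(read a)=86 at depth 0
Step 8: declare b=67 at depth 0
Visible at query point: a=86 b=67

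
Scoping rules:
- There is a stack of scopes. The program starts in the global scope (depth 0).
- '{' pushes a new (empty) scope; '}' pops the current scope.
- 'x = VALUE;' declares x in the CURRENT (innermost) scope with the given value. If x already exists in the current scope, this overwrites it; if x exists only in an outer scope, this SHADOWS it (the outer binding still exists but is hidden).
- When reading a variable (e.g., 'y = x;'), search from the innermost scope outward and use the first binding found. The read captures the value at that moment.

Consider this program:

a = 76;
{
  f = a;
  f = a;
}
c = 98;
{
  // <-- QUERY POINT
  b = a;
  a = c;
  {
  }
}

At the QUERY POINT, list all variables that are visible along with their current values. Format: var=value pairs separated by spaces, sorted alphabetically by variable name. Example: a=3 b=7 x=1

Step 1: declare a=76 at depth 0
Step 2: enter scope (depth=1)
Step 3: declare f=(read a)=76 at depth 1
Step 4: declare f=(read a)=76 at depth 1
Step 5: exit scope (depth=0)
Step 6: declare c=98 at depth 0
Step 7: enter scope (depth=1)
Visible at query point: a=76 c=98

Answer: a=76 c=98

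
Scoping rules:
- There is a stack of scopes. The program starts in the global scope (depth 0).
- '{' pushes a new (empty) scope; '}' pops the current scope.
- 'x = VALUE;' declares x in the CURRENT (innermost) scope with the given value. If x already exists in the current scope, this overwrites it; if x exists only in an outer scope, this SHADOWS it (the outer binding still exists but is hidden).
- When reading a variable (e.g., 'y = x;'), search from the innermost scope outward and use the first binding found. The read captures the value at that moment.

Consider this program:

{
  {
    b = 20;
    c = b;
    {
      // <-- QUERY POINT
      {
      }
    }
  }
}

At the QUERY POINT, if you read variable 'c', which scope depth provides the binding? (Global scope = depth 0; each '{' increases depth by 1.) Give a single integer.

Answer: 2

Derivation:
Step 1: enter scope (depth=1)
Step 2: enter scope (depth=2)
Step 3: declare b=20 at depth 2
Step 4: declare c=(read b)=20 at depth 2
Step 5: enter scope (depth=3)
Visible at query point: b=20 c=20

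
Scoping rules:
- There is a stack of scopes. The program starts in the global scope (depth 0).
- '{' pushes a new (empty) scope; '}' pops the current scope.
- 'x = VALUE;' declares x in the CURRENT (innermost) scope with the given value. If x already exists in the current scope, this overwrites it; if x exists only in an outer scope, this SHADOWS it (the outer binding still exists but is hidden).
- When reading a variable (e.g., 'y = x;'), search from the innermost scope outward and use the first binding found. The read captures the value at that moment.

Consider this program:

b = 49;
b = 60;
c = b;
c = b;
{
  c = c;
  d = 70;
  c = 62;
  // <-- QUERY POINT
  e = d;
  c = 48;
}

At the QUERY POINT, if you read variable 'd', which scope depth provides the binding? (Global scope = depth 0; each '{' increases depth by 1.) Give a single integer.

Step 1: declare b=49 at depth 0
Step 2: declare b=60 at depth 0
Step 3: declare c=(read b)=60 at depth 0
Step 4: declare c=(read b)=60 at depth 0
Step 5: enter scope (depth=1)
Step 6: declare c=(read c)=60 at depth 1
Step 7: declare d=70 at depth 1
Step 8: declare c=62 at depth 1
Visible at query point: b=60 c=62 d=70

Answer: 1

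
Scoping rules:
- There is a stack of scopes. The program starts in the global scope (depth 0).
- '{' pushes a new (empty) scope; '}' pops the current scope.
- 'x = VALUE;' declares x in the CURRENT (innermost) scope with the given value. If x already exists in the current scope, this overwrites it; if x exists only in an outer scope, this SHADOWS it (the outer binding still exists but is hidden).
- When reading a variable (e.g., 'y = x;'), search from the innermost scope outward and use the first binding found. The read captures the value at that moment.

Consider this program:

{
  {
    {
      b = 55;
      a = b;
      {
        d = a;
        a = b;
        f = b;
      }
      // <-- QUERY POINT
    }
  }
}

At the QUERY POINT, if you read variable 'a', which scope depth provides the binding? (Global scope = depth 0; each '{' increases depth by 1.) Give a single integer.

Step 1: enter scope (depth=1)
Step 2: enter scope (depth=2)
Step 3: enter scope (depth=3)
Step 4: declare b=55 at depth 3
Step 5: declare a=(read b)=55 at depth 3
Step 6: enter scope (depth=4)
Step 7: declare d=(read a)=55 at depth 4
Step 8: declare a=(read b)=55 at depth 4
Step 9: declare f=(read b)=55 at depth 4
Step 10: exit scope (depth=3)
Visible at query point: a=55 b=55

Answer: 3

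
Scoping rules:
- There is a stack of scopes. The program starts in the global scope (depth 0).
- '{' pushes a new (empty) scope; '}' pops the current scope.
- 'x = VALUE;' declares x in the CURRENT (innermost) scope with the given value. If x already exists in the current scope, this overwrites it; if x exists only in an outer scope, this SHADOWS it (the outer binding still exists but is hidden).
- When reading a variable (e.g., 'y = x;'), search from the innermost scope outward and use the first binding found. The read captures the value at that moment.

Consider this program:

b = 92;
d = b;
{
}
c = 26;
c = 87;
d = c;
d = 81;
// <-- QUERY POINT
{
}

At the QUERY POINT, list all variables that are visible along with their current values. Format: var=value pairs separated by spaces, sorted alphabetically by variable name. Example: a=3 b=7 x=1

Answer: b=92 c=87 d=81

Derivation:
Step 1: declare b=92 at depth 0
Step 2: declare d=(read b)=92 at depth 0
Step 3: enter scope (depth=1)
Step 4: exit scope (depth=0)
Step 5: declare c=26 at depth 0
Step 6: declare c=87 at depth 0
Step 7: declare d=(read c)=87 at depth 0
Step 8: declare d=81 at depth 0
Visible at query point: b=92 c=87 d=81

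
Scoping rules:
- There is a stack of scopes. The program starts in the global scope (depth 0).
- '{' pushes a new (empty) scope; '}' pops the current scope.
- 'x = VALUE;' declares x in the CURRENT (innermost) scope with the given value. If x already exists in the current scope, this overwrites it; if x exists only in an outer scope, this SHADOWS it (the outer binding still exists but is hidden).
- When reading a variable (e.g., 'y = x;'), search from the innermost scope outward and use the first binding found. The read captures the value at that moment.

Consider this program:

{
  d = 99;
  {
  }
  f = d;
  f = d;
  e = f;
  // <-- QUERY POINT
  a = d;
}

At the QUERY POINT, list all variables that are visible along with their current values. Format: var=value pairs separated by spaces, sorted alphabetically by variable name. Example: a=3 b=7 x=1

Answer: d=99 e=99 f=99

Derivation:
Step 1: enter scope (depth=1)
Step 2: declare d=99 at depth 1
Step 3: enter scope (depth=2)
Step 4: exit scope (depth=1)
Step 5: declare f=(read d)=99 at depth 1
Step 6: declare f=(read d)=99 at depth 1
Step 7: declare e=(read f)=99 at depth 1
Visible at query point: d=99 e=99 f=99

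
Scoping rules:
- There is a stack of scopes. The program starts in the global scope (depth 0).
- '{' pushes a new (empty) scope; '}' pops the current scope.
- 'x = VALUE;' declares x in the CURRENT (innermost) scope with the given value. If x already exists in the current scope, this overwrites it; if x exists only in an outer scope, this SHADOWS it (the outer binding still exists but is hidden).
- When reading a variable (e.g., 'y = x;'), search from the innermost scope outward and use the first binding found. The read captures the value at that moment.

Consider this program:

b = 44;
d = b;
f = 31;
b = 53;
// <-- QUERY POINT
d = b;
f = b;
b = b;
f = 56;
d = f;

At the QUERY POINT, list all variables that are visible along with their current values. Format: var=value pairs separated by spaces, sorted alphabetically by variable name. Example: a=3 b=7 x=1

Answer: b=53 d=44 f=31

Derivation:
Step 1: declare b=44 at depth 0
Step 2: declare d=(read b)=44 at depth 0
Step 3: declare f=31 at depth 0
Step 4: declare b=53 at depth 0
Visible at query point: b=53 d=44 f=31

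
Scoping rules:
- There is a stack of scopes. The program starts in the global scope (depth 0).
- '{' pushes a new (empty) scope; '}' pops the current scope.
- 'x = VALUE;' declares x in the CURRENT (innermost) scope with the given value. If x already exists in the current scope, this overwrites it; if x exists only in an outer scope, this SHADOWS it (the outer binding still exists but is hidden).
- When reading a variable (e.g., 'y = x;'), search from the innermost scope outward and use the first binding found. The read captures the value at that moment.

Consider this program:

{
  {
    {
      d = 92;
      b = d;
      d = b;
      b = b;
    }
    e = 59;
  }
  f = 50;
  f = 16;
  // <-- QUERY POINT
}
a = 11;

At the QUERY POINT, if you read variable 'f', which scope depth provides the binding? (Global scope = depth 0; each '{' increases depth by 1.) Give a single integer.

Answer: 1

Derivation:
Step 1: enter scope (depth=1)
Step 2: enter scope (depth=2)
Step 3: enter scope (depth=3)
Step 4: declare d=92 at depth 3
Step 5: declare b=(read d)=92 at depth 3
Step 6: declare d=(read b)=92 at depth 3
Step 7: declare b=(read b)=92 at depth 3
Step 8: exit scope (depth=2)
Step 9: declare e=59 at depth 2
Step 10: exit scope (depth=1)
Step 11: declare f=50 at depth 1
Step 12: declare f=16 at depth 1
Visible at query point: f=16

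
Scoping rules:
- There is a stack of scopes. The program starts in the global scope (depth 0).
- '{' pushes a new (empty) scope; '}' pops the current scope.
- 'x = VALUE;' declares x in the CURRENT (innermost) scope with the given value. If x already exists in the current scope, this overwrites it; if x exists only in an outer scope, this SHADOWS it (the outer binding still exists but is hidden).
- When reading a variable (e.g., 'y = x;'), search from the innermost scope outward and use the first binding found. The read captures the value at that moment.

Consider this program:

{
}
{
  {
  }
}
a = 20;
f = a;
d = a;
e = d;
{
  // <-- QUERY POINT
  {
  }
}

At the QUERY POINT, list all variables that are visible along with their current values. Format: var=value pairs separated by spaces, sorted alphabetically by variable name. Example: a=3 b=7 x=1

Answer: a=20 d=20 e=20 f=20

Derivation:
Step 1: enter scope (depth=1)
Step 2: exit scope (depth=0)
Step 3: enter scope (depth=1)
Step 4: enter scope (depth=2)
Step 5: exit scope (depth=1)
Step 6: exit scope (depth=0)
Step 7: declare a=20 at depth 0
Step 8: declare f=(read a)=20 at depth 0
Step 9: declare d=(read a)=20 at depth 0
Step 10: declare e=(read d)=20 at depth 0
Step 11: enter scope (depth=1)
Visible at query point: a=20 d=20 e=20 f=20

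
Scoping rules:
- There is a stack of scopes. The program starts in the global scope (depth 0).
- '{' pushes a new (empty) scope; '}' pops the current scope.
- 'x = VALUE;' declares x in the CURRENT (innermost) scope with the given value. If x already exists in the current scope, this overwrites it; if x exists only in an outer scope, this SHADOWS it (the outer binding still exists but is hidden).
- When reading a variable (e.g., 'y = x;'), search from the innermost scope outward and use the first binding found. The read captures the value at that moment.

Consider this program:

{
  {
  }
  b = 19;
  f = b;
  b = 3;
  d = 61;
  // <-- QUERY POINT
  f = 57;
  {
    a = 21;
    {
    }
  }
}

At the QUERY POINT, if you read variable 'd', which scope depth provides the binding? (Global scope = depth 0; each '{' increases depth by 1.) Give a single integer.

Answer: 1

Derivation:
Step 1: enter scope (depth=1)
Step 2: enter scope (depth=2)
Step 3: exit scope (depth=1)
Step 4: declare b=19 at depth 1
Step 5: declare f=(read b)=19 at depth 1
Step 6: declare b=3 at depth 1
Step 7: declare d=61 at depth 1
Visible at query point: b=3 d=61 f=19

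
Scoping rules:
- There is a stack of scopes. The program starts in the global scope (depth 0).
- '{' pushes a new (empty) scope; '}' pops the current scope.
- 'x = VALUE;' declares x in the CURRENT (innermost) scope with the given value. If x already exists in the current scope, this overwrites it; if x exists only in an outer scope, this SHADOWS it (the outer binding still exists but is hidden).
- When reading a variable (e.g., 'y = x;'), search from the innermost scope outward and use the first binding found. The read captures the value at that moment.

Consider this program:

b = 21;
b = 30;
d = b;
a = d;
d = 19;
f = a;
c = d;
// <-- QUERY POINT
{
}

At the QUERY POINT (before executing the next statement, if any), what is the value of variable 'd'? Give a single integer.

Answer: 19

Derivation:
Step 1: declare b=21 at depth 0
Step 2: declare b=30 at depth 0
Step 3: declare d=(read b)=30 at depth 0
Step 4: declare a=(read d)=30 at depth 0
Step 5: declare d=19 at depth 0
Step 6: declare f=(read a)=30 at depth 0
Step 7: declare c=(read d)=19 at depth 0
Visible at query point: a=30 b=30 c=19 d=19 f=30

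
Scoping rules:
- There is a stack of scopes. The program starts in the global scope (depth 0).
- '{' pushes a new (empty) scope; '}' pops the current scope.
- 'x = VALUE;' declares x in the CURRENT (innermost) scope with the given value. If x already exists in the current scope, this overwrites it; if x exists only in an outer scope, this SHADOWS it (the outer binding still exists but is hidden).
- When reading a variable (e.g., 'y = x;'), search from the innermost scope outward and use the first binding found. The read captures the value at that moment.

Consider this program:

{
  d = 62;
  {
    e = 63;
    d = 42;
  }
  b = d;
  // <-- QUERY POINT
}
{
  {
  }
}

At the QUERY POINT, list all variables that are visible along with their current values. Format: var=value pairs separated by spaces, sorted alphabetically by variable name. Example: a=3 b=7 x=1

Step 1: enter scope (depth=1)
Step 2: declare d=62 at depth 1
Step 3: enter scope (depth=2)
Step 4: declare e=63 at depth 2
Step 5: declare d=42 at depth 2
Step 6: exit scope (depth=1)
Step 7: declare b=(read d)=62 at depth 1
Visible at query point: b=62 d=62

Answer: b=62 d=62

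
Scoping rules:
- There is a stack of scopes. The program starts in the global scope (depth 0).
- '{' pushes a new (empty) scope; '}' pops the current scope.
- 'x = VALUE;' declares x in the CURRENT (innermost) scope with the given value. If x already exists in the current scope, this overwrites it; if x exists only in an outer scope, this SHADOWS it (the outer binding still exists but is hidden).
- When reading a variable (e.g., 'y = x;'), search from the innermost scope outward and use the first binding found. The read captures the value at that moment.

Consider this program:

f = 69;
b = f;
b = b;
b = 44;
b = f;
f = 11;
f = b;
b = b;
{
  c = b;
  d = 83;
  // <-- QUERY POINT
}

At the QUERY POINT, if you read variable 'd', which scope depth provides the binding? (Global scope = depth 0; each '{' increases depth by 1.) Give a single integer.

Answer: 1

Derivation:
Step 1: declare f=69 at depth 0
Step 2: declare b=(read f)=69 at depth 0
Step 3: declare b=(read b)=69 at depth 0
Step 4: declare b=44 at depth 0
Step 5: declare b=(read f)=69 at depth 0
Step 6: declare f=11 at depth 0
Step 7: declare f=(read b)=69 at depth 0
Step 8: declare b=(read b)=69 at depth 0
Step 9: enter scope (depth=1)
Step 10: declare c=(read b)=69 at depth 1
Step 11: declare d=83 at depth 1
Visible at query point: b=69 c=69 d=83 f=69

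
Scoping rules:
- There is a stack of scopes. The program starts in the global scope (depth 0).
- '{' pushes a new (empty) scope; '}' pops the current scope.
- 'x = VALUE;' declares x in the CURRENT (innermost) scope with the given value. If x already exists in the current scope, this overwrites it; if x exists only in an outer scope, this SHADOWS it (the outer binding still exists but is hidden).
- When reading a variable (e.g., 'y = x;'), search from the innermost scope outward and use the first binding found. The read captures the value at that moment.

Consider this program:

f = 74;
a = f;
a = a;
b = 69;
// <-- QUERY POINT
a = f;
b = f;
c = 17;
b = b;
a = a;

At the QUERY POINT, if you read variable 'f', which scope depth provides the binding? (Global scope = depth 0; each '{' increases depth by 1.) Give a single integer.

Step 1: declare f=74 at depth 0
Step 2: declare a=(read f)=74 at depth 0
Step 3: declare a=(read a)=74 at depth 0
Step 4: declare b=69 at depth 0
Visible at query point: a=74 b=69 f=74

Answer: 0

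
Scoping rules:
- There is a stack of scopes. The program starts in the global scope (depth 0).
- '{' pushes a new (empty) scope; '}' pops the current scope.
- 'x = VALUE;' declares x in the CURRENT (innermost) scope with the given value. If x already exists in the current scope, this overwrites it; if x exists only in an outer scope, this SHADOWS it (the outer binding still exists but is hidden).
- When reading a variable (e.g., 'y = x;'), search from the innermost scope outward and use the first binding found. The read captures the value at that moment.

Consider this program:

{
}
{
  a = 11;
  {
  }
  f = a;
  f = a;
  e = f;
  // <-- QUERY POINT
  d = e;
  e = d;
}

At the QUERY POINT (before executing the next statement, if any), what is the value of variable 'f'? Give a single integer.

Answer: 11

Derivation:
Step 1: enter scope (depth=1)
Step 2: exit scope (depth=0)
Step 3: enter scope (depth=1)
Step 4: declare a=11 at depth 1
Step 5: enter scope (depth=2)
Step 6: exit scope (depth=1)
Step 7: declare f=(read a)=11 at depth 1
Step 8: declare f=(read a)=11 at depth 1
Step 9: declare e=(read f)=11 at depth 1
Visible at query point: a=11 e=11 f=11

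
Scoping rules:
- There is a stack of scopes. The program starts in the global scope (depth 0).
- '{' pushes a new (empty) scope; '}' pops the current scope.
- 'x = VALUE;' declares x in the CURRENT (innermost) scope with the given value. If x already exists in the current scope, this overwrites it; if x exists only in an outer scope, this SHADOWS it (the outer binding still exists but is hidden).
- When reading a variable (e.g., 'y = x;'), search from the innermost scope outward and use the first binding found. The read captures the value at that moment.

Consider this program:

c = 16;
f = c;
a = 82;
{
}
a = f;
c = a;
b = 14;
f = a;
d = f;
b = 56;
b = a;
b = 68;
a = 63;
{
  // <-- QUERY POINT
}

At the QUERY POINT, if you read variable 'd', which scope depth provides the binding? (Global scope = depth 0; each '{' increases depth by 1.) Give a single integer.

Answer: 0

Derivation:
Step 1: declare c=16 at depth 0
Step 2: declare f=(read c)=16 at depth 0
Step 3: declare a=82 at depth 0
Step 4: enter scope (depth=1)
Step 5: exit scope (depth=0)
Step 6: declare a=(read f)=16 at depth 0
Step 7: declare c=(read a)=16 at depth 0
Step 8: declare b=14 at depth 0
Step 9: declare f=(read a)=16 at depth 0
Step 10: declare d=(read f)=16 at depth 0
Step 11: declare b=56 at depth 0
Step 12: declare b=(read a)=16 at depth 0
Step 13: declare b=68 at depth 0
Step 14: declare a=63 at depth 0
Step 15: enter scope (depth=1)
Visible at query point: a=63 b=68 c=16 d=16 f=16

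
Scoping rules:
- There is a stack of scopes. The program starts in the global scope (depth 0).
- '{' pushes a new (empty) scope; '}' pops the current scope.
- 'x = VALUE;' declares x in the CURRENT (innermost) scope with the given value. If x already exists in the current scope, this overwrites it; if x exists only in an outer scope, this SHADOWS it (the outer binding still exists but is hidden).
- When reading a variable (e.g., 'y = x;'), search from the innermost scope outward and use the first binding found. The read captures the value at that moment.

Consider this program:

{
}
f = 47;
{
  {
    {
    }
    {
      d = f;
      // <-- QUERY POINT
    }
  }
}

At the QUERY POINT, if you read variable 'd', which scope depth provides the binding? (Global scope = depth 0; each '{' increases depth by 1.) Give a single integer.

Answer: 3

Derivation:
Step 1: enter scope (depth=1)
Step 2: exit scope (depth=0)
Step 3: declare f=47 at depth 0
Step 4: enter scope (depth=1)
Step 5: enter scope (depth=2)
Step 6: enter scope (depth=3)
Step 7: exit scope (depth=2)
Step 8: enter scope (depth=3)
Step 9: declare d=(read f)=47 at depth 3
Visible at query point: d=47 f=47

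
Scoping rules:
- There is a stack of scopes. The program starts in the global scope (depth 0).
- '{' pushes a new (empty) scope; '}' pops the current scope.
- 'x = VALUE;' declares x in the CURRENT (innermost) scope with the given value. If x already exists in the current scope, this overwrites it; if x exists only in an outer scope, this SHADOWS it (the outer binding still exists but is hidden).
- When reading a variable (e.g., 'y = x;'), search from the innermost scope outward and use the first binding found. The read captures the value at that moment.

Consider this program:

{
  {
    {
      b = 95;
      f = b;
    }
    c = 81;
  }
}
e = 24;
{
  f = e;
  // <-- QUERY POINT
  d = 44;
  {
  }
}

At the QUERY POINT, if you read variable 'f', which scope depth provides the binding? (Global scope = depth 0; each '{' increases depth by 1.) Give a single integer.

Step 1: enter scope (depth=1)
Step 2: enter scope (depth=2)
Step 3: enter scope (depth=3)
Step 4: declare b=95 at depth 3
Step 5: declare f=(read b)=95 at depth 3
Step 6: exit scope (depth=2)
Step 7: declare c=81 at depth 2
Step 8: exit scope (depth=1)
Step 9: exit scope (depth=0)
Step 10: declare e=24 at depth 0
Step 11: enter scope (depth=1)
Step 12: declare f=(read e)=24 at depth 1
Visible at query point: e=24 f=24

Answer: 1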